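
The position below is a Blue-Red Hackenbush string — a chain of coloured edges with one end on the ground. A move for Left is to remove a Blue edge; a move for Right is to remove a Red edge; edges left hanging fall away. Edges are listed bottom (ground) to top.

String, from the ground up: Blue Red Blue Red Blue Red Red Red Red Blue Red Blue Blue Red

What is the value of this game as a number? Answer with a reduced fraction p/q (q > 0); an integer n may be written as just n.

Recurse on prefixes of the 14-edge string Blue Red Blue Red Blue Red Red Red Red Blue Red Blue Blue Red:
1 of 14 · B · max L 0 · min R +∞ so 1
2 of 14 · BR · max L 0 · min R 1 so 1/2
3 of 14 · BRB · max L 1/2 · min R 1 so 3/4
4 of 14 · BRBR · max L 1/2 · min R 3/4 so 5/8
5 of 14 · BRBRB · max L 5/8 · min R 3/4 so 11/16
6 of 14 · BRBRBR · max L 5/8 · min R 11/16 so 21/32
7 of 14 · BRBRBRR · max L 5/8 · min R 21/32 so 41/64
8 of 14 · BRBRBRRR · max L 5/8 · min R 41/64 so 81/128
9 of 14 · BRBRBRRRR · max L 5/8 · min R 81/128 so 161/256
10 of 14 · BRBRBRRRRB · max L 161/256 · min R 81/128 so 323/512
11 of 14 · BRBRBRRRRBR · max L 161/256 · min R 323/512 so 645/1024
12 of 14 · BRBRBRRRRBRB · max L 645/1024 · min R 323/512 so 1291/2048
13 of 14 · BRBRBRRRRBRBB · max L 1291/2048 · min R 323/512 so 2583/4096
14 of 14 · BRBRBRRRRBRBBR · max L 1291/2048 · min R 2583/4096 so 5165/8192

5165/8192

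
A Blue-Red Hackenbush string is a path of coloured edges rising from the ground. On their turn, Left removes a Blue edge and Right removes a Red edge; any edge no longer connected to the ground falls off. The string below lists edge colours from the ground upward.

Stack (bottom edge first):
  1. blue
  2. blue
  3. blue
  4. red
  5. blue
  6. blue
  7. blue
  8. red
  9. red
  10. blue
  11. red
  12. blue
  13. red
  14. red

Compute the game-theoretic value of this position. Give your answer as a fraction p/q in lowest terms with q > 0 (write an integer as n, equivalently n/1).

5929/2048

Build G(s[:k]) for k = 1..14, string s = blue blue blue red blue blue blue red red blue red blue red red.
step 1: add blue to get b; options L={ 0 } R={ none } -> 1
step 2: add blue to get bb; options L={ 0,1 } R={ none } -> 2
step 3: add blue to get bbb; options L={ 0,1,2 } R={ none } -> 3
step 4: add red to get bbbr; options L={ 0,1,2 } R={ 3 } -> 5/2
step 5: add blue to get bbbrb; options L={ 0,1,2,5/2 } R={ 3 } -> 11/4
step 6: add blue to get bbbrbb; options L={ 0,1,2,5/2,11/4 } R={ 3 } -> 23/8
step 7: add blue to get bbbrbbb; options L={ 0,1,2,5/2,11/4,23/8 } R={ 3 } -> 47/16
step 8: add red to get bbbrbbbr; options L={ 0,1,2,5/2,11/4,23/8 } R={ 47/16,3 } -> 93/32
step 9: add red to get bbbrbbbrr; options L={ 0,1,2,5/2,11/4,23/8 } R={ 93/32,47/16,3 } -> 185/64
step 10: add blue to get bbbrbbbrrb; options L={ 0,1,2,5/2,11/4,23/8,185/64 } R={ 93/32,47/16,3 } -> 371/128
step 11: add red to get bbbrbbbrrbr; options L={ 0,1,2,5/2,11/4,23/8,185/64 } R={ 371/128,93/32,47/16,3 } -> 741/256
step 12: add blue to get bbbrbbbrrbrb; options L={ 0,1,2,5/2,11/4,23/8,185/64,741/256 } R={ 371/128,93/32,47/16,3 } -> 1483/512
step 13: add red to get bbbrbbbrrbrbr; options L={ 0,1,2,5/2,11/4,23/8,185/64,741/256 } R={ 1483/512,371/128,93/32,47/16,3 } -> 2965/1024
step 14: add red to get bbbrbbbrrbrbrr; options L={ 0,1,2,5/2,11/4,23/8,185/64,741/256 } R={ 2965/1024,1483/512,371/128,93/32,47/16,3 } -> 5929/2048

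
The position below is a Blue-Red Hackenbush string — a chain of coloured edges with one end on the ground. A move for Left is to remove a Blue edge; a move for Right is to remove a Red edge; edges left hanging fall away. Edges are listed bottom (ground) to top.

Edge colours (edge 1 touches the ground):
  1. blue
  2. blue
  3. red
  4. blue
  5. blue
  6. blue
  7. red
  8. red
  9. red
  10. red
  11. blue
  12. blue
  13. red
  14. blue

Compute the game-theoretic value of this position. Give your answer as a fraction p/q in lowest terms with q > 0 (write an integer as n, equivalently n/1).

Recurse on prefixes of the 14-edge string blue blue red blue blue blue red red red red blue blue red blue:
step 1: add blue to get b; options L={ 0 } R={ — } → 1
step 2: add blue to get bb; options L={ 0,1 } R={ — } → 2
step 3: add red to get bbr; options L={ 0,1 } R={ 2 } → 3/2
step 4: add blue to get bbrb; options L={ 0,1,3/2 } R={ 2 } → 7/4
step 5: add blue to get bbrbb; options L={ 0,1,3/2,7/4 } R={ 2 } → 15/8
step 6: add blue to get bbrbbb; options L={ 0,1,3/2,7/4,15/8 } R={ 2 } → 31/16
step 7: add red to get bbrbbbr; options L={ 0,1,3/2,7/4,15/8 } R={ 31/16,2 } → 61/32
step 8: add red to get bbrbbbrr; options L={ 0,1,3/2,7/4,15/8 } R={ 61/32,31/16,2 } → 121/64
step 9: add red to get bbrbbbrrr; options L={ 0,1,3/2,7/4,15/8 } R={ 121/64,61/32,31/16,2 } → 241/128
step 10: add red to get bbrbbbrrrr; options L={ 0,1,3/2,7/4,15/8 } R={ 241/128,121/64,61/32,31/16,2 } → 481/256
step 11: add blue to get bbrbbbrrrrb; options L={ 0,1,3/2,7/4,15/8,481/256 } R={ 241/128,121/64,61/32,31/16,2 } → 963/512
step 12: add blue to get bbrbbbrrrrbb; options L={ 0,1,3/2,7/4,15/8,481/256,963/512 } R={ 241/128,121/64,61/32,31/16,2 } → 1927/1024
step 13: add red to get bbrbbbrrrrbbr; options L={ 0,1,3/2,7/4,15/8,481/256,963/512 } R={ 1927/1024,241/128,121/64,61/32,31/16,2 } → 3853/2048
step 14: add blue to get bbrbbbrrrrbbrb; options L={ 0,1,3/2,7/4,15/8,481/256,963/512,3853/2048 } R={ 1927/1024,241/128,121/64,61/32,31/16,2 } → 7707/4096

7707/4096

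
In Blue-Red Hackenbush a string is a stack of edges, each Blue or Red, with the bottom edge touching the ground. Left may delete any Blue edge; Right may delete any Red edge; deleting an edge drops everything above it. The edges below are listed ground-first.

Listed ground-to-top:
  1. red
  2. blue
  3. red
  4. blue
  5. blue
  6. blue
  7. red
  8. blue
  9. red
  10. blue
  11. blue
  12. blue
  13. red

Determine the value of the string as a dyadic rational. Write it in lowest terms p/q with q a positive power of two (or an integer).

G_1 [r]  L=[·]  R=[0]  so -1
G_2 [rb]  L=[-1]  R=[0]  so -1/2
G_3 [rbr]  L=[-1]  R=[-1/2,0]  so -3/4
G_4 [rbrb]  L=[-1,-3/4]  R=[-1/2,0]  so -5/8
G_5 [rbrbb]  L=[-1,-3/4,-5/8]  R=[-1/2,0]  so -9/16
G_6 [rbrbbb]  L=[-1,-3/4,-5/8,-9/16]  R=[-1/2,0]  so -17/32
G_7 [rbrbbbr]  L=[-1,-3/4,-5/8,-9/16]  R=[-17/32,-1/2,0]  so -35/64
G_8 [rbrbbbrb]  L=[-1,-3/4,-5/8,-9/16,-35/64]  R=[-17/32,-1/2,0]  so -69/128
G_9 [rbrbbbrbr]  L=[-1,-3/4,-5/8,-9/16,-35/64]  R=[-69/128,-17/32,-1/2,0]  so -139/256
G_10 [rbrbbbrbrb]  L=[-1,-3/4,-5/8,-9/16,-35/64,-139/256]  R=[-69/128,-17/32,-1/2,0]  so -277/512
G_11 [rbrbbbrbrbb]  L=[-1,-3/4,-5/8,-9/16,-35/64,-139/256,-277/512]  R=[-69/128,-17/32,-1/2,0]  so -553/1024
G_12 [rbrbbbrbrbbb]  L=[-1,-3/4,-5/8,-9/16,-35/64,-139/256,-277/512,-553/1024]  R=[-69/128,-17/32,-1/2,0]  so -1105/2048
G_13 [rbrbbbrbrbbbr]  L=[-1,-3/4,-5/8,-9/16,-35/64,-139/256,-277/512,-553/1024]  R=[-1105/2048,-69/128,-17/32,-1/2,0]  so -2211/4096

-2211/4096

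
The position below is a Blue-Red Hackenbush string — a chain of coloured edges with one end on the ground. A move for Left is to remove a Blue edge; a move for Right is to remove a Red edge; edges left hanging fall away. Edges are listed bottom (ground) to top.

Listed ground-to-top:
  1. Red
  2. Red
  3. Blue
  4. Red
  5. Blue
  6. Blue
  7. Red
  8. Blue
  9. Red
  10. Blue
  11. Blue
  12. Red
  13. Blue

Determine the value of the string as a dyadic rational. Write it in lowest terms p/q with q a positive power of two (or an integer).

Build G(s[:k]) for k = 1..13, string s = Red Red Blue Red Blue Blue Red Blue Red Blue Blue Red Blue.
G(R) = { — | 0 } → -1
G(RR) = { — | -1 0 } → -2
G(RRB) = { -2 | -1 0 } → -3/2
G(RRBR) = { -2 | -3/2 -1 0 } → -7/4
G(RRBRB) = { -2 -7/4 | -3/2 -1 0 } → -13/8
G(RRBRBB) = { -2 -7/4 -13/8 | -3/2 -1 0 } → -25/16
G(RRBRBBR) = { -2 -7/4 -13/8 | -25/16 -3/2 -1 0 } → -51/32
G(RRBRBBRB) = { -2 -7/4 -13/8 -51/32 | -25/16 -3/2 -1 0 } → -101/64
G(RRBRBBRBR) = { -2 -7/4 -13/8 -51/32 | -101/64 -25/16 -3/2 -1 0 } → -203/128
G(RRBRBBRBRB) = { -2 -7/4 -13/8 -51/32 -203/128 | -101/64 -25/16 -3/2 -1 0 } → -405/256
G(RRBRBBRBRBB) = { -2 -7/4 -13/8 -51/32 -203/128 -405/256 | -101/64 -25/16 -3/2 -1 0 } → -809/512
G(RRBRBBRBRBBR) = { -2 -7/4 -13/8 -51/32 -203/128 -405/256 | -809/512 -101/64 -25/16 -3/2 -1 0 } → -1619/1024
G(RRBRBBRBRBBRB) = { -2 -7/4 -13/8 -51/32 -203/128 -405/256 -1619/1024 | -809/512 -101/64 -25/16 -3/2 -1 0 } → -3237/2048

-3237/2048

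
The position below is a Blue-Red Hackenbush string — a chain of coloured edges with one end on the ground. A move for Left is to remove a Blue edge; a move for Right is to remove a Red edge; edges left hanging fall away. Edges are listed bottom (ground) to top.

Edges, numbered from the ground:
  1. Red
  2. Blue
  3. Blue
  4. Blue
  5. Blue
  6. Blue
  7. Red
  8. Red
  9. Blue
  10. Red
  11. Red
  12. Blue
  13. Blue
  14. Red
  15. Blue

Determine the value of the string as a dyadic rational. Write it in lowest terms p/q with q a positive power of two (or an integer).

-869/16384

Build value(s[:k]) for k = 1..15, string s = Red Blue Blue Blue Blue Blue Red Red Blue Red Red Blue Blue Red Blue.
1 of 15 · R · max L −∞ · min R 0 => -1
2 of 15 · RB · max L -1 · min R 0 => -1/2
3 of 15 · RBB · max L -1/2 · min R 0 => -1/4
4 of 15 · RBBB · max L -1/4 · min R 0 => -1/8
5 of 15 · RBBBB · max L -1/8 · min R 0 => -1/16
6 of 15 · RBBBBB · max L -1/16 · min R 0 => -1/32
7 of 15 · RBBBBBR · max L -1/16 · min R -1/32 => -3/64
8 of 15 · RBBBBBRR · max L -1/16 · min R -3/64 => -7/128
9 of 15 · RBBBBBRRB · max L -7/128 · min R -3/64 => -13/256
10 of 15 · RBBBBBRRBR · max L -7/128 · min R -13/256 => -27/512
11 of 15 · RBBBBBRRBRR · max L -7/128 · min R -27/512 => -55/1024
12 of 15 · RBBBBBRRBRRB · max L -55/1024 · min R -27/512 => -109/2048
13 of 15 · RBBBBBRRBRRBB · max L -109/2048 · min R -27/512 => -217/4096
14 of 15 · RBBBBBRRBRRBBR · max L -109/2048 · min R -217/4096 => -435/8192
15 of 15 · RBBBBBRRBRRBBRB · max L -435/8192 · min R -217/4096 => -869/16384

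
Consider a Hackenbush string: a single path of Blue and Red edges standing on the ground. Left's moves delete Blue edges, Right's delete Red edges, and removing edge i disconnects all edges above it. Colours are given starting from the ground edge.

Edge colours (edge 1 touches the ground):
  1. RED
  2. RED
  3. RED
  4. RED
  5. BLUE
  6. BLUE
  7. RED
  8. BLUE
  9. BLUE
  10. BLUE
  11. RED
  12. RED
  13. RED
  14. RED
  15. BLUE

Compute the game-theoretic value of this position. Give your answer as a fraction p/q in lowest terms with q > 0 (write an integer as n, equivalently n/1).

1 of 15 · R · max L −∞ · min R 0 gives -1
2 of 15 · RR · max L −∞ · min R -1 gives -2
3 of 15 · RRR · max L −∞ · min R -2 gives -3
4 of 15 · RRRR · max L −∞ · min R -3 gives -4
5 of 15 · RRRRB · max L -4 · min R -3 gives -7/2
6 of 15 · RRRRBB · max L -7/2 · min R -3 gives -13/4
7 of 15 · RRRRBBR · max L -7/2 · min R -13/4 gives -27/8
8 of 15 · RRRRBBRB · max L -27/8 · min R -13/4 gives -53/16
9 of 15 · RRRRBBRBB · max L -53/16 · min R -13/4 gives -105/32
10 of 15 · RRRRBBRBBB · max L -105/32 · min R -13/4 gives -209/64
11 of 15 · RRRRBBRBBBR · max L -105/32 · min R -209/64 gives -419/128
12 of 15 · RRRRBBRBBBRR · max L -105/32 · min R -419/128 gives -839/256
13 of 15 · RRRRBBRBBBRRR · max L -105/32 · min R -839/256 gives -1679/512
14 of 15 · RRRRBBRBBBRRRR · max L -105/32 · min R -1679/512 gives -3359/1024
15 of 15 · RRRRBBRBBBRRRRB · max L -3359/1024 · min R -1679/512 gives -6717/2048

-6717/2048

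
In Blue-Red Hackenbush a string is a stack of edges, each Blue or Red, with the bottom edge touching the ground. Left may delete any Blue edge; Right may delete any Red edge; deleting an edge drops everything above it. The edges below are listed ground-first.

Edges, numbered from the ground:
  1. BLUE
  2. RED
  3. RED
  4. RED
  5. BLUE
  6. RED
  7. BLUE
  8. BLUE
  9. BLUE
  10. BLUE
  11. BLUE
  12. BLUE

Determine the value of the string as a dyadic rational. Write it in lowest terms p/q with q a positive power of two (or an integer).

383/2048

Prefix values for BLUE RED RED RED BLUE RED BLUE BLUE BLUE BLUE BLUE BLUE via {L|R} + simplicity:
G_1 [B]  L=[0]  R=[none]  so 1
G_2 [BR]  L=[0]  R=[1]  so 1/2
G_3 [BRR]  L=[0]  R=[1/2, 1]  so 1/4
G_4 [BRRR]  L=[0]  R=[1/4, 1/2, 1]  so 1/8
G_5 [BRRRB]  L=[0, 1/8]  R=[1/4, 1/2, 1]  so 3/16
G_6 [BRRRBR]  L=[0, 1/8]  R=[3/16, 1/4, 1/2, 1]  so 5/32
G_7 [BRRRBRB]  L=[0, 1/8, 5/32]  R=[3/16, 1/4, 1/2, 1]  so 11/64
G_8 [BRRRBRBB]  L=[0, 1/8, 5/32, 11/64]  R=[3/16, 1/4, 1/2, 1]  so 23/128
G_9 [BRRRBRBBB]  L=[0, 1/8, 5/32, 11/64, 23/128]  R=[3/16, 1/4, 1/2, 1]  so 47/256
G_10 [BRRRBRBBBB]  L=[0, 1/8, 5/32, 11/64, 23/128, 47/256]  R=[3/16, 1/4, 1/2, 1]  so 95/512
G_11 [BRRRBRBBBBB]  L=[0, 1/8, 5/32, 11/64, 23/128, 47/256, 95/512]  R=[3/16, 1/4, 1/2, 1]  so 191/1024
G_12 [BRRRBRBBBBBB]  L=[0, 1/8, 5/32, 11/64, 23/128, 47/256, 95/512, 191/1024]  R=[3/16, 1/4, 1/2, 1]  so 383/2048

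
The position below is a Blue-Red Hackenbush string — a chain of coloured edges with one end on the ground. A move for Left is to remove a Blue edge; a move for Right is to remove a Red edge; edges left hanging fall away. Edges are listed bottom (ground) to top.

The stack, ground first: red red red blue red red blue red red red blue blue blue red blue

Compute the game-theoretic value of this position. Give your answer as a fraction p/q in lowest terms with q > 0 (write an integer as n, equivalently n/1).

-11717/4096

Recurse on prefixes of the 15-edge string red red red blue red red blue red red red blue blue blue red blue:
edge 1 of 15 (red): { (no moves) | 0 } -> -1
edge 2 of 15 (red): { (no moves) | -1; 0 } -> -2
edge 3 of 15 (red): { (no moves) | -2; -1; 0 } -> -3
edge 4 of 15 (blue): { -3 | -2; -1; 0 } -> -5/2
edge 5 of 15 (red): { -3 | -5/2; -2; -1; 0 } -> -11/4
edge 6 of 15 (red): { -3 | -11/4; -5/2; -2; -1; 0 } -> -23/8
edge 7 of 15 (blue): { -3; -23/8 | -11/4; -5/2; -2; -1; 0 } -> -45/16
edge 8 of 15 (red): { -3; -23/8 | -45/16; -11/4; -5/2; -2; -1; 0 } -> -91/32
edge 9 of 15 (red): { -3; -23/8 | -91/32; -45/16; -11/4; -5/2; -2; -1; 0 } -> -183/64
edge 10 of 15 (red): { -3; -23/8 | -183/64; -91/32; -45/16; -11/4; -5/2; -2; -1; 0 } -> -367/128
edge 11 of 15 (blue): { -3; -23/8; -367/128 | -183/64; -91/32; -45/16; -11/4; -5/2; -2; -1; 0 } -> -733/256
edge 12 of 15 (blue): { -3; -23/8; -367/128; -733/256 | -183/64; -91/32; -45/16; -11/4; -5/2; -2; -1; 0 } -> -1465/512
edge 13 of 15 (blue): { -3; -23/8; -367/128; -733/256; -1465/512 | -183/64; -91/32; -45/16; -11/4; -5/2; -2; -1; 0 } -> -2929/1024
edge 14 of 15 (red): { -3; -23/8; -367/128; -733/256; -1465/512 | -2929/1024; -183/64; -91/32; -45/16; -11/4; -5/2; -2; -1; 0 } -> -5859/2048
edge 15 of 15 (blue): { -3; -23/8; -367/128; -733/256; -1465/512; -5859/2048 | -2929/1024; -183/64; -91/32; -45/16; -11/4; -5/2; -2; -1; 0 } -> -11717/4096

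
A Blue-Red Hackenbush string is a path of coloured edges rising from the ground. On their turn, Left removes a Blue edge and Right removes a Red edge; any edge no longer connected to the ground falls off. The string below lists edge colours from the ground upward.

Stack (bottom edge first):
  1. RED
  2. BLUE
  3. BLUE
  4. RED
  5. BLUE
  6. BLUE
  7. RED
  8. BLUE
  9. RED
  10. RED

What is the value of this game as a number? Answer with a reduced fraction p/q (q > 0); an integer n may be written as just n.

-151/512

Prefix values for RED BLUE BLUE RED BLUE BLUE RED BLUE RED RED via {L|R} + simplicity:
R: Left { · }, Right { 0 } => simplest -1
RB: Left { -1 }, Right { 0 } => simplest -1/2
RBB: Left { -1; -1/2 }, Right { 0 } => simplest -1/4
RBBR: Left { -1; -1/2 }, Right { -1/4; 0 } => simplest -3/8
RBBRB: Left { -1; -1/2; -3/8 }, Right { -1/4; 0 } => simplest -5/16
RBBRBB: Left { -1; -1/2; -3/8; -5/16 }, Right { -1/4; 0 } => simplest -9/32
RBBRBBR: Left { -1; -1/2; -3/8; -5/16 }, Right { -9/32; -1/4; 0 } => simplest -19/64
RBBRBBRB: Left { -1; -1/2; -3/8; -5/16; -19/64 }, Right { -9/32; -1/4; 0 } => simplest -37/128
RBBRBBRBR: Left { -1; -1/2; -3/8; -5/16; -19/64 }, Right { -37/128; -9/32; -1/4; 0 } => simplest -75/256
RBBRBBRBRR: Left { -1; -1/2; -3/8; -5/16; -19/64 }, Right { -75/256; -37/128; -9/32; -1/4; 0 } => simplest -151/512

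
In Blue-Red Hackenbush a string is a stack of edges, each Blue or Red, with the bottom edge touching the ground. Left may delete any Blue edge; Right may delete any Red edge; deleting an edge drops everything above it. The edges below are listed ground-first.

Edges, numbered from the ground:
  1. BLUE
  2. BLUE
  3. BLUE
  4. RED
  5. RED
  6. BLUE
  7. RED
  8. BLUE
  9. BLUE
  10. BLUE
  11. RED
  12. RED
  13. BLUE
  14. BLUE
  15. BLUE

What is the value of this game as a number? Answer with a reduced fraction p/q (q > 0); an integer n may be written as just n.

1 of 15 · B · max L 0 · min R +∞ so 1
2 of 15 · BB · max L 1 · min R +∞ so 2
3 of 15 · BBB · max L 2 · min R +∞ so 3
4 of 15 · BBBR · max L 2 · min R 3 so 5/2
5 of 15 · BBBRR · max L 2 · min R 5/2 so 9/4
6 of 15 · BBBRRB · max L 9/4 · min R 5/2 so 19/8
7 of 15 · BBBRRBR · max L 9/4 · min R 19/8 so 37/16
8 of 15 · BBBRRBRB · max L 37/16 · min R 19/8 so 75/32
9 of 15 · BBBRRBRBB · max L 75/32 · min R 19/8 so 151/64
10 of 15 · BBBRRBRBBB · max L 151/64 · min R 19/8 so 303/128
11 of 15 · BBBRRBRBBBR · max L 151/64 · min R 303/128 so 605/256
12 of 15 · BBBRRBRBBBRR · max L 151/64 · min R 605/256 so 1209/512
13 of 15 · BBBRRBRBBBRRB · max L 1209/512 · min R 605/256 so 2419/1024
14 of 15 · BBBRRBRBBBRRBB · max L 2419/1024 · min R 605/256 so 4839/2048
15 of 15 · BBBRRBRBBBRRBBB · max L 4839/2048 · min R 605/256 so 9679/4096

9679/4096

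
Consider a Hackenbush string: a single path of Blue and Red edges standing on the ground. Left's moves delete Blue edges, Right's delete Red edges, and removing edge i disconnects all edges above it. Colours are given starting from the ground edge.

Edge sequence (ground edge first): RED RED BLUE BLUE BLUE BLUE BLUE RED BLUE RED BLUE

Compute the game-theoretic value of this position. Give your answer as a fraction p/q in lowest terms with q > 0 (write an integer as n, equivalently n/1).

Build G(s[:k]) for k = 1..11, string s = RED RED BLUE BLUE BLUE BLUE BLUE RED BLUE RED BLUE.
1 of 11 · R · max L −∞ · min R 0 so -1
2 of 11 · RR · max L −∞ · min R -1 so -2
3 of 11 · RRB · max L -2 · min R -1 so -3/2
4 of 11 · RRBB · max L -3/2 · min R -1 so -5/4
5 of 11 · RRBBB · max L -5/4 · min R -1 so -9/8
6 of 11 · RRBBBB · max L -9/8 · min R -1 so -17/16
7 of 11 · RRBBBBB · max L -17/16 · min R -1 so -33/32
8 of 11 · RRBBBBBR · max L -17/16 · min R -33/32 so -67/64
9 of 11 · RRBBBBBRB · max L -67/64 · min R -33/32 so -133/128
10 of 11 · RRBBBBBRBR · max L -67/64 · min R -133/128 so -267/256
11 of 11 · RRBBBBBRBRB · max L -267/256 · min R -133/128 so -533/512

-533/512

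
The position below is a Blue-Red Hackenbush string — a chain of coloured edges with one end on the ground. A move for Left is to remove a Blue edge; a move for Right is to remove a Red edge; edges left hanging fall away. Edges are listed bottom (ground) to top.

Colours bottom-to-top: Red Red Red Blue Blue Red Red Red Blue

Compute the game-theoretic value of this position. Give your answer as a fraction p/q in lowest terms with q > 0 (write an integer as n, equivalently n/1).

val(R) = { ∅ | 0 } -> -1
val(RR) = { ∅ | -1,0 } -> -2
val(RRR) = { ∅ | -2,-1,0 } -> -3
val(RRRB) = { -3 | -2,-1,0 } -> -5/2
val(RRRBB) = { -3,-5/2 | -2,-1,0 } -> -9/4
val(RRRBBR) = { -3,-5/2 | -9/4,-2,-1,0 } -> -19/8
val(RRRBBRR) = { -3,-5/2 | -19/8,-9/4,-2,-1,0 } -> -39/16
val(RRRBBRRR) = { -3,-5/2 | -39/16,-19/8,-9/4,-2,-1,0 } -> -79/32
val(RRRBBRRRB) = { -3,-5/2,-79/32 | -39/16,-19/8,-9/4,-2,-1,0 } -> -157/64

-157/64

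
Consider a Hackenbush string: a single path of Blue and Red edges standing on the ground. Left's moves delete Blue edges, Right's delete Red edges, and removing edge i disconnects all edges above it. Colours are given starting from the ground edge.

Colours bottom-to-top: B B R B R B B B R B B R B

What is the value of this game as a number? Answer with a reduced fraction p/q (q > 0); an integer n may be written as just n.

Prefix values for B B R B R B B B R B B R B via {L|R} + simplicity:
edge 1 of 13 (B): { 0 | (no moves) } => 1
edge 2 of 13 (B): { 0, 1 | (no moves) } => 2
edge 3 of 13 (R): { 0, 1 | 2 } => 3/2
edge 4 of 13 (B): { 0, 1, 3/2 | 2 } => 7/4
edge 5 of 13 (R): { 0, 1, 3/2 | 7/4, 2 } => 13/8
edge 6 of 13 (B): { 0, 1, 3/2, 13/8 | 7/4, 2 } => 27/16
edge 7 of 13 (B): { 0, 1, 3/2, 13/8, 27/16 | 7/4, 2 } => 55/32
edge 8 of 13 (B): { 0, 1, 3/2, 13/8, 27/16, 55/32 | 7/4, 2 } => 111/64
edge 9 of 13 (R): { 0, 1, 3/2, 13/8, 27/16, 55/32 | 111/64, 7/4, 2 } => 221/128
edge 10 of 13 (B): { 0, 1, 3/2, 13/8, 27/16, 55/32, 221/128 | 111/64, 7/4, 2 } => 443/256
edge 11 of 13 (B): { 0, 1, 3/2, 13/8, 27/16, 55/32, 221/128, 443/256 | 111/64, 7/4, 2 } => 887/512
edge 12 of 13 (R): { 0, 1, 3/2, 13/8, 27/16, 55/32, 221/128, 443/256 | 887/512, 111/64, 7/4, 2 } => 1773/1024
edge 13 of 13 (B): { 0, 1, 3/2, 13/8, 27/16, 55/32, 221/128, 443/256, 1773/1024 | 887/512, 111/64, 7/4, 2 } => 3547/2048

3547/2048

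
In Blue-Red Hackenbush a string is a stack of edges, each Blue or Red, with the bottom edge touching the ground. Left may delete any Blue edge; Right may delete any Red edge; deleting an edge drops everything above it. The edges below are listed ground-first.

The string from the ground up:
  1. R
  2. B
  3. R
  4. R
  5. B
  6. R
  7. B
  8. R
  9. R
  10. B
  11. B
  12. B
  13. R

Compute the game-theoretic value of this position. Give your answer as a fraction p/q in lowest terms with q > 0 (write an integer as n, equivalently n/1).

-3427/4096

edge 1 of 13 (R): { none | 0 } so -1
edge 2 of 13 (B): { -1 | 0 } so -1/2
edge 3 of 13 (R): { -1 | -1/2,0 } so -3/4
edge 4 of 13 (R): { -1 | -3/4,-1/2,0 } so -7/8
edge 5 of 13 (B): { -1,-7/8 | -3/4,-1/2,0 } so -13/16
edge 6 of 13 (R): { -1,-7/8 | -13/16,-3/4,-1/2,0 } so -27/32
edge 7 of 13 (B): { -1,-7/8,-27/32 | -13/16,-3/4,-1/2,0 } so -53/64
edge 8 of 13 (R): { -1,-7/8,-27/32 | -53/64,-13/16,-3/4,-1/2,0 } so -107/128
edge 9 of 13 (R): { -1,-7/8,-27/32 | -107/128,-53/64,-13/16,-3/4,-1/2,0 } so -215/256
edge 10 of 13 (B): { -1,-7/8,-27/32,-215/256 | -107/128,-53/64,-13/16,-3/4,-1/2,0 } so -429/512
edge 11 of 13 (B): { -1,-7/8,-27/32,-215/256,-429/512 | -107/128,-53/64,-13/16,-3/4,-1/2,0 } so -857/1024
edge 12 of 13 (B): { -1,-7/8,-27/32,-215/256,-429/512,-857/1024 | -107/128,-53/64,-13/16,-3/4,-1/2,0 } so -1713/2048
edge 13 of 13 (R): { -1,-7/8,-27/32,-215/256,-429/512,-857/1024 | -1713/2048,-107/128,-53/64,-13/16,-3/4,-1/2,0 } so -3427/4096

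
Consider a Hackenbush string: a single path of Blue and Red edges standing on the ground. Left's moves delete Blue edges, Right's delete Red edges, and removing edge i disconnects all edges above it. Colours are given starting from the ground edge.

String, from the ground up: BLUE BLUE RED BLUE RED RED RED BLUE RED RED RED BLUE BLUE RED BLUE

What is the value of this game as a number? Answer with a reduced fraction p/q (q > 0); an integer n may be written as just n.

12571/8192

step 1: add BLUE to get B; options L={ 0 } R={ · } -> 1
step 2: add BLUE to get BB; options L={ 0,1 } R={ · } -> 2
step 3: add RED to get BBR; options L={ 0,1 } R={ 2 } -> 3/2
step 4: add BLUE to get BBRB; options L={ 0,1,3/2 } R={ 2 } -> 7/4
step 5: add RED to get BBRBR; options L={ 0,1,3/2 } R={ 7/4,2 } -> 13/8
step 6: add RED to get BBRBRR; options L={ 0,1,3/2 } R={ 13/8,7/4,2 } -> 25/16
step 7: add RED to get BBRBRRR; options L={ 0,1,3/2 } R={ 25/16,13/8,7/4,2 } -> 49/32
step 8: add BLUE to get BBRBRRRB; options L={ 0,1,3/2,49/32 } R={ 25/16,13/8,7/4,2 } -> 99/64
step 9: add RED to get BBRBRRRBR; options L={ 0,1,3/2,49/32 } R={ 99/64,25/16,13/8,7/4,2 } -> 197/128
step 10: add RED to get BBRBRRRBRR; options L={ 0,1,3/2,49/32 } R={ 197/128,99/64,25/16,13/8,7/4,2 } -> 393/256
step 11: add RED to get BBRBRRRBRRR; options L={ 0,1,3/2,49/32 } R={ 393/256,197/128,99/64,25/16,13/8,7/4,2 } -> 785/512
step 12: add BLUE to get BBRBRRRBRRRB; options L={ 0,1,3/2,49/32,785/512 } R={ 393/256,197/128,99/64,25/16,13/8,7/4,2 } -> 1571/1024
step 13: add BLUE to get BBRBRRRBRRRBB; options L={ 0,1,3/2,49/32,785/512,1571/1024 } R={ 393/256,197/128,99/64,25/16,13/8,7/4,2 } -> 3143/2048
step 14: add RED to get BBRBRRRBRRRBBR; options L={ 0,1,3/2,49/32,785/512,1571/1024 } R={ 3143/2048,393/256,197/128,99/64,25/16,13/8,7/4,2 } -> 6285/4096
step 15: add BLUE to get BBRBRRRBRRRBBRB; options L={ 0,1,3/2,49/32,785/512,1571/1024,6285/4096 } R={ 3143/2048,393/256,197/128,99/64,25/16,13/8,7/4,2 } -> 12571/8192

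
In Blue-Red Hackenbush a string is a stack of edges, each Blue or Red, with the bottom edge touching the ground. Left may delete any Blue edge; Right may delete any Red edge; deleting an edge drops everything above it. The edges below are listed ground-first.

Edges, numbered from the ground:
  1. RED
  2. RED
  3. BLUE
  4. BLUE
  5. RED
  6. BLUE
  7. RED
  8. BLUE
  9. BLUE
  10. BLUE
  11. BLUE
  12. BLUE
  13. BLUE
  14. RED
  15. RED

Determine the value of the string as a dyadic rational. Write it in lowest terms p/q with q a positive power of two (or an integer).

-10759/8192

step 1: add RED to get R; options L={ · } R={ 0 } = -1
step 2: add RED to get RR; options L={ · } R={ -1; 0 } = -2
step 3: add BLUE to get RRB; options L={ -2 } R={ -1; 0 } = -3/2
step 4: add BLUE to get RRBB; options L={ -2; -3/2 } R={ -1; 0 } = -5/4
step 5: add RED to get RRBBR; options L={ -2; -3/2 } R={ -5/4; -1; 0 } = -11/8
step 6: add BLUE to get RRBBRB; options L={ -2; -3/2; -11/8 } R={ -5/4; -1; 0 } = -21/16
step 7: add RED to get RRBBRBR; options L={ -2; -3/2; -11/8 } R={ -21/16; -5/4; -1; 0 } = -43/32
step 8: add BLUE to get RRBBRBRB; options L={ -2; -3/2; -11/8; -43/32 } R={ -21/16; -5/4; -1; 0 } = -85/64
step 9: add BLUE to get RRBBRBRBB; options L={ -2; -3/2; -11/8; -43/32; -85/64 } R={ -21/16; -5/4; -1; 0 } = -169/128
step 10: add BLUE to get RRBBRBRBBB; options L={ -2; -3/2; -11/8; -43/32; -85/64; -169/128 } R={ -21/16; -5/4; -1; 0 } = -337/256
step 11: add BLUE to get RRBBRBRBBBB; options L={ -2; -3/2; -11/8; -43/32; -85/64; -169/128; -337/256 } R={ -21/16; -5/4; -1; 0 } = -673/512
step 12: add BLUE to get RRBBRBRBBBBB; options L={ -2; -3/2; -11/8; -43/32; -85/64; -169/128; -337/256; -673/512 } R={ -21/16; -5/4; -1; 0 } = -1345/1024
step 13: add BLUE to get RRBBRBRBBBBBB; options L={ -2; -3/2; -11/8; -43/32; -85/64; -169/128; -337/256; -673/512; -1345/1024 } R={ -21/16; -5/4; -1; 0 } = -2689/2048
step 14: add RED to get RRBBRBRBBBBBBR; options L={ -2; -3/2; -11/8; -43/32; -85/64; -169/128; -337/256; -673/512; -1345/1024 } R={ -2689/2048; -21/16; -5/4; -1; 0 } = -5379/4096
step 15: add RED to get RRBBRBRBBBBBBRR; options L={ -2; -3/2; -11/8; -43/32; -85/64; -169/128; -337/256; -673/512; -1345/1024 } R={ -5379/4096; -2689/2048; -21/16; -5/4; -1; 0 } = -10759/8192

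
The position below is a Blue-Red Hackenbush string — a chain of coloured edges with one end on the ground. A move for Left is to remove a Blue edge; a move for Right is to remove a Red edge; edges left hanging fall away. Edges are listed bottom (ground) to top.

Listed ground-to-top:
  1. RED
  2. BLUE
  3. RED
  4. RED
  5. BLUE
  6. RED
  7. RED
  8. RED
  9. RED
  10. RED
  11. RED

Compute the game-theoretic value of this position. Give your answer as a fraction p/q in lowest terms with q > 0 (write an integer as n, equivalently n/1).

-895/1024

Build G(s[:k]) for k = 1..11, string s = RED BLUE RED RED BLUE RED RED RED RED RED RED.
step 1: add RED to get R; options L={ (no moves) } R={ 0 } => -1
step 2: add BLUE to get RB; options L={ -1 } R={ 0 } => -1/2
step 3: add RED to get RBR; options L={ -1 } R={ -1/2 0 } => -3/4
step 4: add RED to get RBRR; options L={ -1 } R={ -3/4 -1/2 0 } => -7/8
step 5: add BLUE to get RBRRB; options L={ -1 -7/8 } R={ -3/4 -1/2 0 } => -13/16
step 6: add RED to get RBRRBR; options L={ -1 -7/8 } R={ -13/16 -3/4 -1/2 0 } => -27/32
step 7: add RED to get RBRRBRR; options L={ -1 -7/8 } R={ -27/32 -13/16 -3/4 -1/2 0 } => -55/64
step 8: add RED to get RBRRBRRR; options L={ -1 -7/8 } R={ -55/64 -27/32 -13/16 -3/4 -1/2 0 } => -111/128
step 9: add RED to get RBRRBRRRR; options L={ -1 -7/8 } R={ -111/128 -55/64 -27/32 -13/16 -3/4 -1/2 0 } => -223/256
step 10: add RED to get RBRRBRRRRR; options L={ -1 -7/8 } R={ -223/256 -111/128 -55/64 -27/32 -13/16 -3/4 -1/2 0 } => -447/512
step 11: add RED to get RBRRBRRRRRR; options L={ -1 -7/8 } R={ -447/512 -223/256 -111/128 -55/64 -27/32 -13/16 -3/4 -1/2 0 } => -895/1024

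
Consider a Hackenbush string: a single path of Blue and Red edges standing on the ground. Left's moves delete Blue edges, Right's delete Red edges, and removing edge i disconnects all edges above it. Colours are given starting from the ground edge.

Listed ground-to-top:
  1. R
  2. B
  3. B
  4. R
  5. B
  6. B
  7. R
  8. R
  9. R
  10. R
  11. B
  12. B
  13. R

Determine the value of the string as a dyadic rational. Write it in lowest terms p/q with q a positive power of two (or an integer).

1 of 13 · R · max L −∞ · min R 0 — -1
2 of 13 · RB · max L -1 · min R 0 — -1/2
3 of 13 · RBB · max L -1/2 · min R 0 — -1/4
4 of 13 · RBBR · max L -1/2 · min R -1/4 — -3/8
5 of 13 · RBBRB · max L -3/8 · min R -1/4 — -5/16
6 of 13 · RBBRBB · max L -5/16 · min R -1/4 — -9/32
7 of 13 · RBBRBBR · max L -5/16 · min R -9/32 — -19/64
8 of 13 · RBBRBBRR · max L -5/16 · min R -19/64 — -39/128
9 of 13 · RBBRBBRRR · max L -5/16 · min R -39/128 — -79/256
10 of 13 · RBBRBBRRRR · max L -5/16 · min R -79/256 — -159/512
11 of 13 · RBBRBBRRRRB · max L -159/512 · min R -79/256 — -317/1024
12 of 13 · RBBRBBRRRRBB · max L -317/1024 · min R -79/256 — -633/2048
13 of 13 · RBBRBBRRRRBBR · max L -317/1024 · min R -633/2048 — -1267/4096

-1267/4096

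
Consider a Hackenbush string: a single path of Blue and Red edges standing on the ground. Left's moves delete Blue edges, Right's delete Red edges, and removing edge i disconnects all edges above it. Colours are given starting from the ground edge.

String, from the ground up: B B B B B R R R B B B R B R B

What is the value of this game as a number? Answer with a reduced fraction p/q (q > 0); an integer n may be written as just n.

4331/1024

edge 1 of 15 (B): { 0 |  } = 1
edge 2 of 15 (B): { 0,1 |  } = 2
edge 3 of 15 (B): { 0,1,2 |  } = 3
edge 4 of 15 (B): { 0,1,2,3 |  } = 4
edge 5 of 15 (B): { 0,1,2,3,4 |  } = 5
edge 6 of 15 (R): { 0,1,2,3,4 | 5 } = 9/2
edge 7 of 15 (R): { 0,1,2,3,4 | 9/2,5 } = 17/4
edge 8 of 15 (R): { 0,1,2,3,4 | 17/4,9/2,5 } = 33/8
edge 9 of 15 (B): { 0,1,2,3,4,33/8 | 17/4,9/2,5 } = 67/16
edge 10 of 15 (B): { 0,1,2,3,4,33/8,67/16 | 17/4,9/2,5 } = 135/32
edge 11 of 15 (B): { 0,1,2,3,4,33/8,67/16,135/32 | 17/4,9/2,5 } = 271/64
edge 12 of 15 (R): { 0,1,2,3,4,33/8,67/16,135/32 | 271/64,17/4,9/2,5 } = 541/128
edge 13 of 15 (B): { 0,1,2,3,4,33/8,67/16,135/32,541/128 | 271/64,17/4,9/2,5 } = 1083/256
edge 14 of 15 (R): { 0,1,2,3,4,33/8,67/16,135/32,541/128 | 1083/256,271/64,17/4,9/2,5 } = 2165/512
edge 15 of 15 (B): { 0,1,2,3,4,33/8,67/16,135/32,541/128,2165/512 | 1083/256,271/64,17/4,9/2,5 } = 4331/1024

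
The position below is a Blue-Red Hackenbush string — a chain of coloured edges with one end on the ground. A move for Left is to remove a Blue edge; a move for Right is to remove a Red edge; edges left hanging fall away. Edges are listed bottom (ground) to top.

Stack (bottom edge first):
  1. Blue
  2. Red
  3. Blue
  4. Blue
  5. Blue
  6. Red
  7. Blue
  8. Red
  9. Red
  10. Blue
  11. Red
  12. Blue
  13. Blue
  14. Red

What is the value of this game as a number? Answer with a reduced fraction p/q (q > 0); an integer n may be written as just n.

edge 1 of 14 (Blue): { 0 | none } so 1
edge 2 of 14 (Red): { 0 | 1 } so 1/2
edge 3 of 14 (Blue): { 0, 1/2 | 1 } so 3/4
edge 4 of 14 (Blue): { 0, 1/2, 3/4 | 1 } so 7/8
edge 5 of 14 (Blue): { 0, 1/2, 3/4, 7/8 | 1 } so 15/16
edge 6 of 14 (Red): { 0, 1/2, 3/4, 7/8 | 15/16, 1 } so 29/32
edge 7 of 14 (Blue): { 0, 1/2, 3/4, 7/8, 29/32 | 15/16, 1 } so 59/64
edge 8 of 14 (Red): { 0, 1/2, 3/4, 7/8, 29/32 | 59/64, 15/16, 1 } so 117/128
edge 9 of 14 (Red): { 0, 1/2, 3/4, 7/8, 29/32 | 117/128, 59/64, 15/16, 1 } so 233/256
edge 10 of 14 (Blue): { 0, 1/2, 3/4, 7/8, 29/32, 233/256 | 117/128, 59/64, 15/16, 1 } so 467/512
edge 11 of 14 (Red): { 0, 1/2, 3/4, 7/8, 29/32, 233/256 | 467/512, 117/128, 59/64, 15/16, 1 } so 933/1024
edge 12 of 14 (Blue): { 0, 1/2, 3/4, 7/8, 29/32, 233/256, 933/1024 | 467/512, 117/128, 59/64, 15/16, 1 } so 1867/2048
edge 13 of 14 (Blue): { 0, 1/2, 3/4, 7/8, 29/32, 233/256, 933/1024, 1867/2048 | 467/512, 117/128, 59/64, 15/16, 1 } so 3735/4096
edge 14 of 14 (Red): { 0, 1/2, 3/4, 7/8, 29/32, 233/256, 933/1024, 1867/2048 | 3735/4096, 467/512, 117/128, 59/64, 15/16, 1 } so 7469/8192

7469/8192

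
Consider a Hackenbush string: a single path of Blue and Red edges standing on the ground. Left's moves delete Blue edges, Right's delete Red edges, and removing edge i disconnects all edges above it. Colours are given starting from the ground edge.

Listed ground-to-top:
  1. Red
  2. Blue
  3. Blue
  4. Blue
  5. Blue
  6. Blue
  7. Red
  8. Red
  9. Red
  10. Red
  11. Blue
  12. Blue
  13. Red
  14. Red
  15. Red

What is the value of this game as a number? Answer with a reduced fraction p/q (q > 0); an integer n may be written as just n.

g(R) = { (no moves) | 0 } → -1
g(RB) = { -1 | 0 } → -1/2
g(RBB) = { -1; -1/2 | 0 } → -1/4
g(RBBB) = { -1; -1/2; -1/4 | 0 } → -1/8
g(RBBBB) = { -1; -1/2; -1/4; -1/8 | 0 } → -1/16
g(RBBBBB) = { -1; -1/2; -1/4; -1/8; -1/16 | 0 } → -1/32
g(RBBBBBR) = { -1; -1/2; -1/4; -1/8; -1/16 | -1/32; 0 } → -3/64
g(RBBBBBRR) = { -1; -1/2; -1/4; -1/8; -1/16 | -3/64; -1/32; 0 } → -7/128
g(RBBBBBRRR) = { -1; -1/2; -1/4; -1/8; -1/16 | -7/128; -3/64; -1/32; 0 } → -15/256
g(RBBBBBRRRR) = { -1; -1/2; -1/4; -1/8; -1/16 | -15/256; -7/128; -3/64; -1/32; 0 } → -31/512
g(RBBBBBRRRRB) = { -1; -1/2; -1/4; -1/8; -1/16; -31/512 | -15/256; -7/128; -3/64; -1/32; 0 } → -61/1024
g(RBBBBBRRRRBB) = { -1; -1/2; -1/4; -1/8; -1/16; -31/512; -61/1024 | -15/256; -7/128; -3/64; -1/32; 0 } → -121/2048
g(RBBBBBRRRRBBR) = { -1; -1/2; -1/4; -1/8; -1/16; -31/512; -61/1024 | -121/2048; -15/256; -7/128; -3/64; -1/32; 0 } → -243/4096
g(RBBBBBRRRRBBRR) = { -1; -1/2; -1/4; -1/8; -1/16; -31/512; -61/1024 | -243/4096; -121/2048; -15/256; -7/128; -3/64; -1/32; 0 } → -487/8192
g(RBBBBBRRRRBBRRR) = { -1; -1/2; -1/4; -1/8; -1/16; -31/512; -61/1024 | -487/8192; -243/4096; -121/2048; -15/256; -7/128; -3/64; -1/32; 0 } → -975/16384

-975/16384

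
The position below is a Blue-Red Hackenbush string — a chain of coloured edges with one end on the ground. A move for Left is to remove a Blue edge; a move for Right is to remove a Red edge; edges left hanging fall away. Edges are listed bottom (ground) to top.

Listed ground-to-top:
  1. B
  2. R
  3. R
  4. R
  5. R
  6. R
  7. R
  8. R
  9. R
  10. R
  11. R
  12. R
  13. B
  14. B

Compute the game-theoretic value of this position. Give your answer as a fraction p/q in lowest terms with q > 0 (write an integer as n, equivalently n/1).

step 1: add B to get B; options L={ 0 } R={ (no moves) } → 1
step 2: add R to get BR; options L={ 0 } R={ 1 } → 1/2
step 3: add R to get BRR; options L={ 0 } R={ 1/2 1 } → 1/4
step 4: add R to get BRRR; options L={ 0 } R={ 1/4 1/2 1 } → 1/8
step 5: add R to get BRRRR; options L={ 0 } R={ 1/8 1/4 1/2 1 } → 1/16
step 6: add R to get BRRRRR; options L={ 0 } R={ 1/16 1/8 1/4 1/2 1 } → 1/32
step 7: add R to get BRRRRRR; options L={ 0 } R={ 1/32 1/16 1/8 1/4 1/2 1 } → 1/64
step 8: add R to get BRRRRRRR; options L={ 0 } R={ 1/64 1/32 1/16 1/8 1/4 1/2 1 } → 1/128
step 9: add R to get BRRRRRRRR; options L={ 0 } R={ 1/128 1/64 1/32 1/16 1/8 1/4 1/2 1 } → 1/256
step 10: add R to get BRRRRRRRRR; options L={ 0 } R={ 1/256 1/128 1/64 1/32 1/16 1/8 1/4 1/2 1 } → 1/512
step 11: add R to get BRRRRRRRRRR; options L={ 0 } R={ 1/512 1/256 1/128 1/64 1/32 1/16 1/8 1/4 1/2 1 } → 1/1024
step 12: add R to get BRRRRRRRRRRR; options L={ 0 } R={ 1/1024 1/512 1/256 1/128 1/64 1/32 1/16 1/8 1/4 1/2 1 } → 1/2048
step 13: add B to get BRRRRRRRRRRRB; options L={ 0 1/2048 } R={ 1/1024 1/512 1/256 1/128 1/64 1/32 1/16 1/8 1/4 1/2 1 } → 3/4096
step 14: add B to get BRRRRRRRRRRRBB; options L={ 0 1/2048 3/4096 } R={ 1/1024 1/512 1/256 1/128 1/64 1/32 1/16 1/8 1/4 1/2 1 } → 7/8192

7/8192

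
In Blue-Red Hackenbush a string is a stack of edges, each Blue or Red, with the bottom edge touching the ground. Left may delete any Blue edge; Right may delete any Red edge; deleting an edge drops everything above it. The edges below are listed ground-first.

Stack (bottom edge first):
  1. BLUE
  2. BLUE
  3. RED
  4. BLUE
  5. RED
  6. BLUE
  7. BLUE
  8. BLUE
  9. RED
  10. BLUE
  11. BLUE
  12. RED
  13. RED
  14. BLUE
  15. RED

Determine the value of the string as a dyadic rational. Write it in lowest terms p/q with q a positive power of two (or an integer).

edge 1 of 15 (BLUE): { 0 | · } so 1
edge 2 of 15 (BLUE): { 0; 1 | · } so 2
edge 3 of 15 (RED): { 0; 1 | 2 } so 3/2
edge 4 of 15 (BLUE): { 0; 1; 3/2 | 2 } so 7/4
edge 5 of 15 (RED): { 0; 1; 3/2 | 7/4; 2 } so 13/8
edge 6 of 15 (BLUE): { 0; 1; 3/2; 13/8 | 7/4; 2 } so 27/16
edge 7 of 15 (BLUE): { 0; 1; 3/2; 13/8; 27/16 | 7/4; 2 } so 55/32
edge 8 of 15 (BLUE): { 0; 1; 3/2; 13/8; 27/16; 55/32 | 7/4; 2 } so 111/64
edge 9 of 15 (RED): { 0; 1; 3/2; 13/8; 27/16; 55/32 | 111/64; 7/4; 2 } so 221/128
edge 10 of 15 (BLUE): { 0; 1; 3/2; 13/8; 27/16; 55/32; 221/128 | 111/64; 7/4; 2 } so 443/256
edge 11 of 15 (BLUE): { 0; 1; 3/2; 13/8; 27/16; 55/32; 221/128; 443/256 | 111/64; 7/4; 2 } so 887/512
edge 12 of 15 (RED): { 0; 1; 3/2; 13/8; 27/16; 55/32; 221/128; 443/256 | 887/512; 111/64; 7/4; 2 } so 1773/1024
edge 13 of 15 (RED): { 0; 1; 3/2; 13/8; 27/16; 55/32; 221/128; 443/256 | 1773/1024; 887/512; 111/64; 7/4; 2 } so 3545/2048
edge 14 of 15 (BLUE): { 0; 1; 3/2; 13/8; 27/16; 55/32; 221/128; 443/256; 3545/2048 | 1773/1024; 887/512; 111/64; 7/4; 2 } so 7091/4096
edge 15 of 15 (RED): { 0; 1; 3/2; 13/8; 27/16; 55/32; 221/128; 443/256; 3545/2048 | 7091/4096; 1773/1024; 887/512; 111/64; 7/4; 2 } so 14181/8192

14181/8192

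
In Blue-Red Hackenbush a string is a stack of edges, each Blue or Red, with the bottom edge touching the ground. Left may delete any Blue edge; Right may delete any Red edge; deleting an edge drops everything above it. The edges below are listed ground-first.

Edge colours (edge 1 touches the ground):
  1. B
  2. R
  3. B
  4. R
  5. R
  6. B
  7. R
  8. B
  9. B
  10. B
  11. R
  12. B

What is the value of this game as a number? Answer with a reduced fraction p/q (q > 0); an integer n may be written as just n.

g_1 [B]  L=[0]  R=[(no moves)]  = 1
g_2 [BR]  L=[0]  R=[1]  = 1/2
g_3 [BRB]  L=[0; 1/2]  R=[1]  = 3/4
g_4 [BRBR]  L=[0; 1/2]  R=[3/4; 1]  = 5/8
g_5 [BRBRR]  L=[0; 1/2]  R=[5/8; 3/4; 1]  = 9/16
g_6 [BRBRRB]  L=[0; 1/2; 9/16]  R=[5/8; 3/4; 1]  = 19/32
g_7 [BRBRRBR]  L=[0; 1/2; 9/16]  R=[19/32; 5/8; 3/4; 1]  = 37/64
g_8 [BRBRRBRB]  L=[0; 1/2; 9/16; 37/64]  R=[19/32; 5/8; 3/4; 1]  = 75/128
g_9 [BRBRRBRBB]  L=[0; 1/2; 9/16; 37/64; 75/128]  R=[19/32; 5/8; 3/4; 1]  = 151/256
g_10 [BRBRRBRBBB]  L=[0; 1/2; 9/16; 37/64; 75/128; 151/256]  R=[19/32; 5/8; 3/4; 1]  = 303/512
g_11 [BRBRRBRBBBR]  L=[0; 1/2; 9/16; 37/64; 75/128; 151/256]  R=[303/512; 19/32; 5/8; 3/4; 1]  = 605/1024
g_12 [BRBRRBRBBBRB]  L=[0; 1/2; 9/16; 37/64; 75/128; 151/256; 605/1024]  R=[303/512; 19/32; 5/8; 3/4; 1]  = 1211/2048

1211/2048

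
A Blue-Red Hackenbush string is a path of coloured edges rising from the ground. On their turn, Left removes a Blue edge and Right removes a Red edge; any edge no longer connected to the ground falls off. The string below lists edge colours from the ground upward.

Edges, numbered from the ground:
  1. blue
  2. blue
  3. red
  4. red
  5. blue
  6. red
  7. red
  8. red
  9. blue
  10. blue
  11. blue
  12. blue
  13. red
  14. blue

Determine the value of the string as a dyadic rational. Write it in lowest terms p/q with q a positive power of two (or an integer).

5243/4096

Build g(s[:k]) for k = 1..14, string s = blue blue red red blue red red red blue blue blue blue red blue.
b: Left { 0 }, Right { — } gives simplest 1
bb: Left { 0; 1 }, Right { — } gives simplest 2
bbr: Left { 0; 1 }, Right { 2 } gives simplest 3/2
bbrr: Left { 0; 1 }, Right { 3/2; 2 } gives simplest 5/4
bbrrb: Left { 0; 1; 5/4 }, Right { 3/2; 2 } gives simplest 11/8
bbrrbr: Left { 0; 1; 5/4 }, Right { 11/8; 3/2; 2 } gives simplest 21/16
bbrrbrr: Left { 0; 1; 5/4 }, Right { 21/16; 11/8; 3/2; 2 } gives simplest 41/32
bbrrbrrr: Left { 0; 1; 5/4 }, Right { 41/32; 21/16; 11/8; 3/2; 2 } gives simplest 81/64
bbrrbrrrb: Left { 0; 1; 5/4; 81/64 }, Right { 41/32; 21/16; 11/8; 3/2; 2 } gives simplest 163/128
bbrrbrrrbb: Left { 0; 1; 5/4; 81/64; 163/128 }, Right { 41/32; 21/16; 11/8; 3/2; 2 } gives simplest 327/256
bbrrbrrrbbb: Left { 0; 1; 5/4; 81/64; 163/128; 327/256 }, Right { 41/32; 21/16; 11/8; 3/2; 2 } gives simplest 655/512
bbrrbrrrbbbb: Left { 0; 1; 5/4; 81/64; 163/128; 327/256; 655/512 }, Right { 41/32; 21/16; 11/8; 3/2; 2 } gives simplest 1311/1024
bbrrbrrrbbbbr: Left { 0; 1; 5/4; 81/64; 163/128; 327/256; 655/512 }, Right { 1311/1024; 41/32; 21/16; 11/8; 3/2; 2 } gives simplest 2621/2048
bbrrbrrrbbbbrb: Left { 0; 1; 5/4; 81/64; 163/128; 327/256; 655/512; 2621/2048 }, Right { 1311/1024; 41/32; 21/16; 11/8; 3/2; 2 } gives simplest 5243/4096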